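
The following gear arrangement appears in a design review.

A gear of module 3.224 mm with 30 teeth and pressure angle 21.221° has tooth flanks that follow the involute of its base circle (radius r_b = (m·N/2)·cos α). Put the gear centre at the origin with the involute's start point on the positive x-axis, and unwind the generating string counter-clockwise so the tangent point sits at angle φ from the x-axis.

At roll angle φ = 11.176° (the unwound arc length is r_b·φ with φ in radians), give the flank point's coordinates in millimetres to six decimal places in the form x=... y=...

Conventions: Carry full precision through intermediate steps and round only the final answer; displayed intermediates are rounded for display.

x=45.930234 y=0.111098

class = single-mesh tooth geometry [base-circle involute, m = 3.224, 30T]
pitch radius r_p = m·N/2 = 3.224·30/2 = 48.360000
base radius r_b = r_p·cos α = 48.360000·cos 21.221° = 45.080766
roll angle φ = 11.176° = 0.19505800 rad
x = r_b·(cos φ + φ·sin φ) = 45.930234
y = r_b·(sin φ − φ·cos φ) = 0.111098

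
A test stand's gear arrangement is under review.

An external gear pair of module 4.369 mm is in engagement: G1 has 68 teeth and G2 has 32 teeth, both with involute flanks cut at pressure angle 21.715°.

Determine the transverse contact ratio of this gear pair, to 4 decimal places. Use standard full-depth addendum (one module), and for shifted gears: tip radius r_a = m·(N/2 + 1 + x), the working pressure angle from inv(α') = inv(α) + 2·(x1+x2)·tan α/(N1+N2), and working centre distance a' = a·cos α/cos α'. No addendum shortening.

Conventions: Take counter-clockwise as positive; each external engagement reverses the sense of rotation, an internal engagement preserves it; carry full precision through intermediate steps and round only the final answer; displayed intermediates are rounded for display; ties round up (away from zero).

topology: single-mesh involute geometry — m = 4.369, 68T/32T pair
base radii: r_b1 = 138.004543, r_b2 = 64.943314
tip radii: r_a1 = 152.915000, r_a2 = 74.273000
no profile shift: α' = α, a' = a
action lengths: √(r_a1²−r_b1²) = 65.861547, √(r_a2²−r_b2²) = 36.039485
base pitch p_b = π·m·cos α = 12.751590
CR = (65.861547 + 36.039485 − 218.450000·sin 21.71500°)/12.751590 = 1.652870
contact ratio ≈ 1.6529

1.6529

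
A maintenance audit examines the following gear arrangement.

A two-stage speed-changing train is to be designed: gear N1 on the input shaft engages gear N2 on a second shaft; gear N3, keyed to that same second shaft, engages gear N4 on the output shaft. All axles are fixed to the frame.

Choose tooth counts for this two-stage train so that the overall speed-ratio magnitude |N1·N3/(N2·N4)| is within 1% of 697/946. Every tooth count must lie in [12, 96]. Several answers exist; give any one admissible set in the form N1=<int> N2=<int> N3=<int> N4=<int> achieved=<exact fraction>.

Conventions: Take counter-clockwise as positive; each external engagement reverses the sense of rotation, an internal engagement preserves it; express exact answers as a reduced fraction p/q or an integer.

design class (target 697/946): fixed-axis compound train
target = 697/946 in lowest terms: an exact hit needs N1·N3 = k·697 and N2·N4 = k·946 for one integer k, every count in [12, 96]; additionally prefer no 1:1 stage (N1 ≠ N2, N3 ≠ N4)
k = 1: N1·N3 = 697 = 17·41, N2·N4 = 946 = 22·43
achieved = 17·41/(22·43) = 697/946; |achieved − target| = 0 ≤ 697/94600 ✓

N1=17 N2=22 N3=41 N4=43 achieved=697/946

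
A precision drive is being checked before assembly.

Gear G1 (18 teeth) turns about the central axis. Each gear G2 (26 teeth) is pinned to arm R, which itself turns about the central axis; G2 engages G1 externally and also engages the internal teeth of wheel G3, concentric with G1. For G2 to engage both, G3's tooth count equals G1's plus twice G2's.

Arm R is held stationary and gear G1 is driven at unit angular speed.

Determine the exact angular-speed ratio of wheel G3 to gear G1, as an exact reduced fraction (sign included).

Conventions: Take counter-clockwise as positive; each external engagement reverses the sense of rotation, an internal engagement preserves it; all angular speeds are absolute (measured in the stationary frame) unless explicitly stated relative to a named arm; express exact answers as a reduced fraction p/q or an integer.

recognized (axles ride arm R): planetary set, 18/26/70 teeth
ring teeth: 18 + 2·26 = 70
18(ω_sun−ω_arm) = −70(ω_ring−ω_arm),  ω_arm = 0, ω_sun = 1
ω_ring = 0 − (18/70)(1−0) = -9/35
ω_out/ω_in = -9/35

-9/35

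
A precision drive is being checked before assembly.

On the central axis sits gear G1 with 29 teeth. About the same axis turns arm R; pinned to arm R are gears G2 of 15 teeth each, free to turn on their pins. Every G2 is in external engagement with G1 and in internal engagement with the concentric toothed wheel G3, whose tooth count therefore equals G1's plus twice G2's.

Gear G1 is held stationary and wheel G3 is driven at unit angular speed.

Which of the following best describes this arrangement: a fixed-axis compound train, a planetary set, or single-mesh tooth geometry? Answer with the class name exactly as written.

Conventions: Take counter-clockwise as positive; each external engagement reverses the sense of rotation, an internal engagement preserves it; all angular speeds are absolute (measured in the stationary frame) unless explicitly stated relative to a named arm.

planetary set

class = planetary set [G3 = 29+2·15 = 59; Willis about the carrier]
classification: planetary set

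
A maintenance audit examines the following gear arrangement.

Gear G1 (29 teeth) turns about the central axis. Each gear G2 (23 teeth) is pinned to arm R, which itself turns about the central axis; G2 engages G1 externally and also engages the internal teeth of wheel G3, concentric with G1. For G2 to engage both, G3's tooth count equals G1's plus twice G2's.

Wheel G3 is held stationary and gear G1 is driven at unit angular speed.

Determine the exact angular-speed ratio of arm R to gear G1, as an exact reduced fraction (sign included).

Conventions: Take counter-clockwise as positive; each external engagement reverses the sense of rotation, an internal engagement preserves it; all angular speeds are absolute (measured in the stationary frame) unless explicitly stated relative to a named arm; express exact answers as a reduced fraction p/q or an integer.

class = planetary set [G3 = 29+2·23 = 75; Willis about the carrier]
ring teeth: 29 + 2·23 = 75
29(ω_sun−ω_arm) = −75(ω_ring−ω_arm),  ω_ring = 0, ω_sun = 1
29(1−ω_arm) = −75(0−ω_arm)  ⇒  104·ω_arm = 29  ⇒  ω_arm = 29/104
ω_out/ω_in = 29/104

29/104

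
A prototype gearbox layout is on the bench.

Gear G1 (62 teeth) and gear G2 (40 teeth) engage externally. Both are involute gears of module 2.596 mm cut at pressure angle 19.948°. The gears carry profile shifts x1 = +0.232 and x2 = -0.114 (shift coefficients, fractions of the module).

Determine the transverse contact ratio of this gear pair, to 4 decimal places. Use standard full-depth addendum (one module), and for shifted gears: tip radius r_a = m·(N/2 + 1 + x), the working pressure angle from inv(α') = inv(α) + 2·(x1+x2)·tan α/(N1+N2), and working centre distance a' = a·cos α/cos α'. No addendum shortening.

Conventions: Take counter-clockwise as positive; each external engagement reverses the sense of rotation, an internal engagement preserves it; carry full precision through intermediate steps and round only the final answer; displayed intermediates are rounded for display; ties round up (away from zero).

class = single-mesh tooth geometry [involute pair 62T × 40T, m = 2.596]
base radii: r_b1 = 75.647653, r_b2 = 48.804937
tip radii: r_a1 = 83.674272, r_a2 = 54.220056
inv(α') = inv(19.948°) + 2·(+0.232-0.114)·tan α/(62+40) = 0.01562424  ⇒  α' = 20.30622°
a' = a·cos α / cos α' = 132.3960·cos 19.948°/cos 20.30622° = 132.699705
action lengths: √(r_a1²−r_b1²) = 35.760543, √(r_a2²−r_b2²) = 23.619750
base pitch p_b = π·m·cos α = 7.666262
CR = (35.760543 + 23.619750 − 132.699705·sin 20.30622°)/7.666262 = 1.738596
contact ratio ≈ 1.7386

1.7386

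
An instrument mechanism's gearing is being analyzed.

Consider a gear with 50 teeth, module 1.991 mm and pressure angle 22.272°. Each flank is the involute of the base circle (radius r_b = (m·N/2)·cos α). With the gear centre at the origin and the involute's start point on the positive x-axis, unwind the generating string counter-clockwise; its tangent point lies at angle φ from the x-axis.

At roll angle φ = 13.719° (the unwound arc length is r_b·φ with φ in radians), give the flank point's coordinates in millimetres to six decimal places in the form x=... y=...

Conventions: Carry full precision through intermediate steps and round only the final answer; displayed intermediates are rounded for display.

class = single-mesh tooth geometry [base-circle involute, m = 1.991, 50T]
pitch radius r_p = m·N/2 = 1.991·50/2 = 49.775000
base radius r_b = r_p·cos α = 49.775000·cos 22.272° = 46.061538
roll angle φ = 13.719° = 0.23944172 rad
x = r_b·(cos φ + φ·sin φ) = 47.363081
y = r_b·(sin φ − φ·cos φ) = 0.209568

x=47.363081 y=0.209568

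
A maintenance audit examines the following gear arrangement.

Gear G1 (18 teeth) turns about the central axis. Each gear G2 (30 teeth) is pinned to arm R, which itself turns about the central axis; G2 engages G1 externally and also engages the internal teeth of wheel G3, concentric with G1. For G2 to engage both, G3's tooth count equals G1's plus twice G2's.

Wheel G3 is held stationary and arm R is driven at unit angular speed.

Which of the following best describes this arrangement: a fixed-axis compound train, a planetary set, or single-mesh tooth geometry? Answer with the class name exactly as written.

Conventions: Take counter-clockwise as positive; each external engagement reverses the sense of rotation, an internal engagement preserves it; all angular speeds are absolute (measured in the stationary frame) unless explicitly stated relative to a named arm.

recognized (axles ride arm R): planetary set, 18/30/78 teeth
classification: planetary set

planetary set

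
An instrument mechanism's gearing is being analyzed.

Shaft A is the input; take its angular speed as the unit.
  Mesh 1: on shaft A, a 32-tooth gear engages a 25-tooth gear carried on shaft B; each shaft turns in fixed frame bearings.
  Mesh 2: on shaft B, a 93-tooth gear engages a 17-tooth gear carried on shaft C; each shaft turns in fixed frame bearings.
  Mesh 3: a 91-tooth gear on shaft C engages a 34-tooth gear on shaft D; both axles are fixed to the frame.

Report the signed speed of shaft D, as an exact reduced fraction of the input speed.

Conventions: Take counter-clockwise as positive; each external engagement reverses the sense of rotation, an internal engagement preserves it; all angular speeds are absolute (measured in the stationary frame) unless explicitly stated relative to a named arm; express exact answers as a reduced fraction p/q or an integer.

-135408/7225

3-mesh fixed-axis compound train (all bearings frame-fixed)
mesh 1 [32T→25T]: |ω|/ω_in = 1×32/25 = 32/25, sense flips to −
mesh 2 [93T→17T]: |ω|/ω_in = (32/25)×93/17 = 2976/425, sense flips to +
mesh 3 [91T→34T]: |ω|/ω_in = (2976/425)×91/34 = 135408/7225, sense flips to −
signed output speed (× input speed) = -135408/7225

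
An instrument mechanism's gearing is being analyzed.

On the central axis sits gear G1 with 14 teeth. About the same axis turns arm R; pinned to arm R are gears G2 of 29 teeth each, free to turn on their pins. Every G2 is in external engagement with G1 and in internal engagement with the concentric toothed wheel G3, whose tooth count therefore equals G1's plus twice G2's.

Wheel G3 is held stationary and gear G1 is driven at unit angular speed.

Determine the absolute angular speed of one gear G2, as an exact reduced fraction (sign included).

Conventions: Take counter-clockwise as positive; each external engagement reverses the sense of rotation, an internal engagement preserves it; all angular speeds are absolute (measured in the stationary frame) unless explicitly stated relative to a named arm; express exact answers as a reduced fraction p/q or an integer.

planetary set (14T centre, 29T on arm, 72T internal) — Willis relation
ring teeth: 14 + 2·29 = 72
14(ω_sun−ω_arm) = −72(ω_ring−ω_arm),  ω_ring = 0, ω_sun = 1
14(1−ω_arm) = −72(0−ω_arm)  ⇒  86·ω_arm = 14  ⇒  ω_arm = 7/43
sun–planet mesh: 14·(1−7/43) = −29·(ω_p−ω_arm)  ⇒  ω_p−ω_arm = -504/1247
ω_p = 7/43 − 504/1247 = -7/29
exact speed ratio = -7/29

-7/29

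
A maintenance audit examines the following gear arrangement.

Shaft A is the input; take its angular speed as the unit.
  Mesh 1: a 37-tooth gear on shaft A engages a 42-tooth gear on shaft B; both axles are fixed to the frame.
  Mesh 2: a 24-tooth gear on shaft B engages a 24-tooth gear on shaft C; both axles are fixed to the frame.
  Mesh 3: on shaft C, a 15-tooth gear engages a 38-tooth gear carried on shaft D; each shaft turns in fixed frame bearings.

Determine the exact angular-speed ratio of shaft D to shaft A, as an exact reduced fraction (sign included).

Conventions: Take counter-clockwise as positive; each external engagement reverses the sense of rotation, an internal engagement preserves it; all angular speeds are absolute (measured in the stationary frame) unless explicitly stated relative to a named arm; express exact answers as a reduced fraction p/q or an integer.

class = fixed-axis compound train [3 meshes; 3 ratios multiply, 3 sense flips]
mesh 1 [37T→42T]: running ratio 37/42, sense −
mesh 2 [24T→24T]: running ratio 37/42, sense +
mesh 3 [15T→38T]: running ratio 185/532, sense −
ω_out/ω_in = -185/532

-185/532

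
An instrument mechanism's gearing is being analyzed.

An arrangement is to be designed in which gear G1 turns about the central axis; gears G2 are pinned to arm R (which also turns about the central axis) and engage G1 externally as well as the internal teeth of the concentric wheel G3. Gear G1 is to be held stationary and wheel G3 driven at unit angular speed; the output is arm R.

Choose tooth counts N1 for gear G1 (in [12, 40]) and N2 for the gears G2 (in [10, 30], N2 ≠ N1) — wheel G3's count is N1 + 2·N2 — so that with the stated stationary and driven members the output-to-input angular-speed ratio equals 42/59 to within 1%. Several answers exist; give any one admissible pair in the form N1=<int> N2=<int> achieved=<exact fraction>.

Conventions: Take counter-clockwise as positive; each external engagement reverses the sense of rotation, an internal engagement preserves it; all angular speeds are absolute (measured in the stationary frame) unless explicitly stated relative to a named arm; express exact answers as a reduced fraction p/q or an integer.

N1=34 N2=25 achieved=42/59

topology: planetary set — design target 42/59, arm = carrier (Willis)
Willis with ω_sun = 0: ω_arm/ω_ring = N3/(N1+N3); set equal to 42/59  ⇒  N3/N1 = (42/59)/(1 − 42/59) = 42/17
N3 = N1 + 2·N2  ⇒  N2/N1 = (N3/N1 − 1)/2 = (42/17 − 1)/2 = 25/34
smallest multiple with N1 ≥ 12 and N2 ≥ 10: k = 1  ⇒  N1 = 1·34 = 34, N2 = 1·25 = 25 (N1 ≤ 40, N2 ≤ 30, N2 ≠ N1 ✓), N3 = 34 + 2·25 = 84
check: N3/(N1+N3) with N1 = 34, N3 = 84 gives 42/59; |achieved − target| = 0 ≤ 21/2950 ✓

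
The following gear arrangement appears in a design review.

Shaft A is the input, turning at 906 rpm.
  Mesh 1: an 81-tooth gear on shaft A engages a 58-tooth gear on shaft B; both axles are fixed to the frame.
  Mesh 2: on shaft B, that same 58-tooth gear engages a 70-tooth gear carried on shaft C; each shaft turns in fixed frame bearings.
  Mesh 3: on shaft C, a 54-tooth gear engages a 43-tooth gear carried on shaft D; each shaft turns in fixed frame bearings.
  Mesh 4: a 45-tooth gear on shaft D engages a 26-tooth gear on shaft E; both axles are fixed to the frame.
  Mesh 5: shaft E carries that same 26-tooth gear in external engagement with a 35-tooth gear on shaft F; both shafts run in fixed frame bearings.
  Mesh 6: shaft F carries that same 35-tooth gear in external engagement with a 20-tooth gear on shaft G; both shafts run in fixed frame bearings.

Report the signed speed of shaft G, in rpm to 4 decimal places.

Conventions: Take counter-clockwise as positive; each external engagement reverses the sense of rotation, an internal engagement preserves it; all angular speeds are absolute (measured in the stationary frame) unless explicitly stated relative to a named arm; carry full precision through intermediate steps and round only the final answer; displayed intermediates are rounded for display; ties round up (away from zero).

class = fixed-axis compound train [6 meshes; 6 ratios multiply, 6 sense flips]
mesh 1 [81T→58T]: ω = 906.0000×81/58 = 1265.2759 rpm, sense flips to −
mesh 2 [58T→70T]: ω = 1265.2759×58/70 = 1048.3714 rpm, sense flips to +
mesh 3 [54T→43T]: ω = 1048.3714×54/43 = 1316.5595 rpm, sense flips to −
mesh 4 [45T→26T]: ω = 1316.5595×45/26 = 2278.6606 rpm, sense flips to +
mesh 5 [26T→35T]: ω = 2278.6606×26/35 = 1692.7193 rpm, sense flips to −
mesh 6 [35T→20T]: ω = 1692.7193×35/20 = 2962.2588 rpm, sense flips to +
signed output speed = +2962.2588 rpm

+2962.2588 rpm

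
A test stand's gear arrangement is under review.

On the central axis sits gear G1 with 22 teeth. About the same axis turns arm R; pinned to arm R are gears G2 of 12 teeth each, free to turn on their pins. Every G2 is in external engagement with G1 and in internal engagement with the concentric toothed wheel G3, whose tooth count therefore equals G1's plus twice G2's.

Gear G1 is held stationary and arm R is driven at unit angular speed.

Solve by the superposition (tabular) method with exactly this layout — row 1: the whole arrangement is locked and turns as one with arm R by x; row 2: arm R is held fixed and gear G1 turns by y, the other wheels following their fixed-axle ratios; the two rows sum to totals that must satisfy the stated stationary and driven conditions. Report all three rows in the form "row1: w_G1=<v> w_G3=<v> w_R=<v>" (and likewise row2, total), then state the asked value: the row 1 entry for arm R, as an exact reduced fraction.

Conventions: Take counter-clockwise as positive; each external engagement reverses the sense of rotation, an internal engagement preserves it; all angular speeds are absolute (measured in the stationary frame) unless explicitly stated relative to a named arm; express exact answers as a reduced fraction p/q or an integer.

recognized (axles ride arm R): planetary set, 22/12/46 teeth
superposition row 1 [locked train]: every member turns x
row 2 (arm held, sun turns y): ω_ring = −(22/46)·y, ω_arm = 0
boundary: total ω_sun = x + y = 0 and total ω_arm = x = 1  ⇒  y = -1, x = 1
row 2 ring = −(22/46)·(-1) = 11/23
totals (row 1 + row 2): sun 1 + (-1) = 0, ring 1 + 11/23 = 34/23, arm 1 + 0 = 1
asked cell (row1, arm) = 1

row1: w_G1=1 w_G3=1 w_R=1
row2: w_G1=-1 w_G3=11/23 w_R=0
total: w_G1=0 w_G3=34/23 w_R=1
asked value: 1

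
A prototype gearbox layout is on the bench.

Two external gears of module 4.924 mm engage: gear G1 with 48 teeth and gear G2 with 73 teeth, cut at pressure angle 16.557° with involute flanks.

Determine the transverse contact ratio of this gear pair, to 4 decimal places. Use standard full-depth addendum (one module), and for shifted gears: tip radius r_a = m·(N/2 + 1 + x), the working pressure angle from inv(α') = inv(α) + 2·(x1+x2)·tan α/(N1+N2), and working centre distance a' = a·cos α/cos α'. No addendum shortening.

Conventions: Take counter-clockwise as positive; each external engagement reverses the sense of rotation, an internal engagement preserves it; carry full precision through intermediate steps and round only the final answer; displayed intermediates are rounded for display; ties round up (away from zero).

2.0069

topology: single-mesh involute geometry — m = 4.924, 48T/73T pair
base radii: r_b1 = 113.276034, r_b2 = 172.273969
tip radii: r_a1 = 123.100000, r_a2 = 184.650000
no profile shift: α' = α, a' = a
action lengths: √(r_a1²−r_b1²) = 48.188692, √(r_a2²−r_b2²) = 66.462787
base pitch p_b = π·m·cos α = 14.827798
CR = (48.188692 + 66.462787 − 297.902000·sin 16.55700°)/14.827798 = 2.006948
contact ratio ≈ 2.0069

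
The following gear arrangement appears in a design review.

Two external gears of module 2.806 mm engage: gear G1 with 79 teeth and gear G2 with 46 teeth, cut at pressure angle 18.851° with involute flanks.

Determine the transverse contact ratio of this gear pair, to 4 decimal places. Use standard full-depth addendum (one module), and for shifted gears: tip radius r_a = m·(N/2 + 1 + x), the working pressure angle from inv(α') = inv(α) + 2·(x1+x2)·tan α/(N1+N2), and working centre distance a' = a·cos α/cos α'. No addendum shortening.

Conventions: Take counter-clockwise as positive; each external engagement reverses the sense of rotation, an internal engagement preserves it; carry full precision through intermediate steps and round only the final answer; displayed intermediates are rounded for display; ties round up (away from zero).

class = single-mesh tooth geometry [involute pair 79T × 46T, m = 2.806]
base radii: r_b1 = 104.891928, r_b2 = 61.076313
tip radii: r_a1 = 113.643000, r_a2 = 67.344000
no profile shift: α' = α, a' = a
action lengths: √(r_a1²−r_b1²) = 43.731165, √(r_a2²−r_b2²) = 28.370731
base pitch p_b = π·m·cos α = 8.342474
CR = (43.731165 + 28.370731 − 175.375000·sin 18.85100°)/8.342474 = 1.850386
contact ratio ≈ 1.8504

1.8504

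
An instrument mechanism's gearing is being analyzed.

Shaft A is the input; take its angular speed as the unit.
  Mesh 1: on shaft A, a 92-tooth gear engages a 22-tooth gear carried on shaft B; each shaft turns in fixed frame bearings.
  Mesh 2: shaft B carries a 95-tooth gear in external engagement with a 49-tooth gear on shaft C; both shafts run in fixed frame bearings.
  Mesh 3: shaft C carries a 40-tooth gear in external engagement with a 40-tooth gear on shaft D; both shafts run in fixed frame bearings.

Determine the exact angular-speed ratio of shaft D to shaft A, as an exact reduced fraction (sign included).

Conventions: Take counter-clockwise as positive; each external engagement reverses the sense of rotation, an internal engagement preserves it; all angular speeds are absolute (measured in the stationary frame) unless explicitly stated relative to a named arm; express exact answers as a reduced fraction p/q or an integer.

-4370/539

class = fixed-axis compound train [3 meshes; 3 ratios multiply, 3 sense flips]
mesh 1 [92T→22T]: running ratio 46/11, sense −
mesh 2 [95T→49T]: running ratio 4370/539, sense +
mesh 3 [40T→40T]: running ratio 4370/539, sense −
ω_out/ω_in = -4370/539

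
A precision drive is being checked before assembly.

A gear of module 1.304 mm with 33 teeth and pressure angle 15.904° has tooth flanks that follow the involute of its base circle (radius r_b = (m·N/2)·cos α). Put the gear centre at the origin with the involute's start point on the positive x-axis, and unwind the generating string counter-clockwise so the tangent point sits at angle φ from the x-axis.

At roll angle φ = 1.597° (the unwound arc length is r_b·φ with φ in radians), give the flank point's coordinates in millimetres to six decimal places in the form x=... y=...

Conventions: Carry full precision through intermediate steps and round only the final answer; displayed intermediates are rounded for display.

x=20.700451 y=0.000149

recognized (one wheel, involute flank): single-mesh tooth geometry, m = 1.304, N = 33
pitch radius r_p = m·N/2 = 1.304·33/2 = 21.516000
base radius r_b = r_p·cos α = 21.516000·cos 15.904° = 20.692414
roll angle φ = 1.597° = 0.02787291 rad
x = r_b·(cos φ + φ·sin φ) = 20.700451
y = r_b·(sin φ − φ·cos φ) = 0.000149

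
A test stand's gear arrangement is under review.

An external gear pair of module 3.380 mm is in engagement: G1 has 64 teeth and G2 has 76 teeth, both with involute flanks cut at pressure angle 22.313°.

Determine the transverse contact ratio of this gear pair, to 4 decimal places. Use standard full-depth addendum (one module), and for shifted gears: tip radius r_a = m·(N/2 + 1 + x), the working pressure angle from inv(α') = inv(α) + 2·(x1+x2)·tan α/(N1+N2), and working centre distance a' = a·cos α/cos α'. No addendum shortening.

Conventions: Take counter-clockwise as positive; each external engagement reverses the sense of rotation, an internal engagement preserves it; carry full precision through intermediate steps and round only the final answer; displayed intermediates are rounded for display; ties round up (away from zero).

recognized (one external pair, fixed centres): single-mesh tooth geometry, m = 3.380, N1 = 64, N2 = 76
base radii: r_b1 = 100.061368, r_b2 = 118.822875
tip radii: r_a1 = 111.540000, r_a2 = 131.820000
no profile shift: α' = α, a' = a
action lengths: √(r_a1²−r_b1²) = 49.283812, √(r_a2²−r_b2²) = 57.075711
base pitch p_b = π·m·cos α = 9.823502
CR = (49.283812 + 57.075711 − 236.600000·sin 22.31300°)/9.823502 = 1.682753
contact ratio ≈ 1.6828

1.6828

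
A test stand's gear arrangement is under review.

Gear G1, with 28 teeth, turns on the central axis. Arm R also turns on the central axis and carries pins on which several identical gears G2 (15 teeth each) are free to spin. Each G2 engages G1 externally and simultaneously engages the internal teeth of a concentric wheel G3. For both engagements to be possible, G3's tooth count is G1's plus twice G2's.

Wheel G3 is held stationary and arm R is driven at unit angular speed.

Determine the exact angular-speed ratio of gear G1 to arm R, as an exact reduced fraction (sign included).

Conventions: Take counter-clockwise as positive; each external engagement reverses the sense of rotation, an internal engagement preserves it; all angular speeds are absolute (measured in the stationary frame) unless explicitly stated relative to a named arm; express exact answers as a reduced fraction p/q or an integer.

planetary set (28T centre, 15T on arm, 58T internal) — Willis relation
ring teeth: 28 + 2·15 = 58
28(ω_sun−ω_arm) = −58(ω_ring−ω_arm),  ω_ring = 0, ω_arm = 1
ω_sun = 1 − (58/28)(0−1) = 43/14
ω_out/ω_in = 43/14

43/14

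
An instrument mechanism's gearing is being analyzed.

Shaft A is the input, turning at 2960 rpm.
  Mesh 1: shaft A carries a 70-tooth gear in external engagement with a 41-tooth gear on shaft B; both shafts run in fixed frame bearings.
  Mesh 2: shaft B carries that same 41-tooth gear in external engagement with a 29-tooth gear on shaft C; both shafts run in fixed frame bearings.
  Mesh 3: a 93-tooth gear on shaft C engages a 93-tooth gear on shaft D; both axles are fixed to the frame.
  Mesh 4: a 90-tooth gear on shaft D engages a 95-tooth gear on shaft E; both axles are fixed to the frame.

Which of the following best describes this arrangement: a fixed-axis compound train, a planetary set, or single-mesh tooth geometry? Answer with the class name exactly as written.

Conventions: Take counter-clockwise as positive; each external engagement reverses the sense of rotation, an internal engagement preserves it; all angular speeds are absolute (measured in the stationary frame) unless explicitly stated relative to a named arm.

recognized (5 fixed axles, 4 meshes): fixed-axis compound train
classification: fixed-axis compound train

fixed-axis compound train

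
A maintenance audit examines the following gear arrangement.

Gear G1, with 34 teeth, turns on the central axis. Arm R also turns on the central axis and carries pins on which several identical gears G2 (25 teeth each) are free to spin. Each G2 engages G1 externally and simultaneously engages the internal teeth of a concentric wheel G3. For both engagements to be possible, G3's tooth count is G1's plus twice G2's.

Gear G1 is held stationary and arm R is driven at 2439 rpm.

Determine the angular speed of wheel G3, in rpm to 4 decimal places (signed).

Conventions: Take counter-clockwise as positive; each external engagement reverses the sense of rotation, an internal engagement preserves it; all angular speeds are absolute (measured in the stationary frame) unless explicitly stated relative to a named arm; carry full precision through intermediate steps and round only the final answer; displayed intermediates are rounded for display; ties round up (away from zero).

topology: planetary set — G1 34T / G2 25T / G3 84T, arm = carrier (Willis)
normalise by the input: solve with ω_arm = 1, then scale by 2439 rpm
ring teeth: 34 + 2·25 = 84
34(ω_sun−ω_arm) = −84(ω_ring−ω_arm),  ω_sun = 0, ω_arm = 1
ω_ring = 1 − (34/84)(0−1) = 59/42
scale: ω_ring = 59/42 × 2439 rpm = +3426.2143 rpm

+3426.2143 rpm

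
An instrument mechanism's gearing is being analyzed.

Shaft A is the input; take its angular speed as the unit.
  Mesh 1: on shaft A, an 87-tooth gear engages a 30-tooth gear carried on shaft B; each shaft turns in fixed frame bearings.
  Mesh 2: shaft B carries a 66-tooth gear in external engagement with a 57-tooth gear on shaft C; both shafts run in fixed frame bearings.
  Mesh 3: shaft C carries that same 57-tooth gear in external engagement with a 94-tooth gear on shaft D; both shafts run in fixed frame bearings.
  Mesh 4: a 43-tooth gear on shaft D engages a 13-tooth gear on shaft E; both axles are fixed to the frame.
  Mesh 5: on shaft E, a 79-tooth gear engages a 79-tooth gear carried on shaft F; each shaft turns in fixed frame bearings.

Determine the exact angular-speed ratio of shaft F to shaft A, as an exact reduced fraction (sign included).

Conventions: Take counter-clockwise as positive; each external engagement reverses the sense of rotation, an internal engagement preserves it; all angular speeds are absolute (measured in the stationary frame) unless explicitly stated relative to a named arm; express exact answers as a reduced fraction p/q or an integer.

-41151/6110

class = fixed-axis compound train [5 meshes; 5 ratios multiply, 5 sense flips]
mesh 1 [87T→30T]: running ratio 29/10, sense −
mesh 2 [66T→57T]: running ratio 319/95, sense +
mesh 3 [57T→94T]: running ratio 957/470, sense −
mesh 4 [43T→13T]: running ratio 41151/6110, sense +
mesh 5 [79T→79T]: running ratio 41151/6110, sense −
ω_out/ω_in = -41151/6110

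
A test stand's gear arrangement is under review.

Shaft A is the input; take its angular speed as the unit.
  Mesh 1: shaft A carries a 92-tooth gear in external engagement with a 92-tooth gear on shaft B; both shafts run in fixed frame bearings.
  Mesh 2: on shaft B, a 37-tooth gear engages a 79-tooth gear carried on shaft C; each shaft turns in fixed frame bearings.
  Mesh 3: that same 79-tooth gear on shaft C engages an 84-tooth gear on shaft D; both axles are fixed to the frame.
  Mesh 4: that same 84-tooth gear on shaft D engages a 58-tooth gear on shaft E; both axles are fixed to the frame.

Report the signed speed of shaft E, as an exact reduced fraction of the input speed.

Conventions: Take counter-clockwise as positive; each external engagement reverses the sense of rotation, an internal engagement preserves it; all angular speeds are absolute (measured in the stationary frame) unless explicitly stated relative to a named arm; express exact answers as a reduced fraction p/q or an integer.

4-mesh fixed-axis compound train (all bearings frame-fixed)
mesh 1 [92T→92T]: |ω|/ω_in = 1×92/92 = 1, sense flips to −
mesh 2 [37T→79T]: |ω|/ω_in = 1×37/79 = 37/79, sense flips to +
mesh 3 [79T→84T]: |ω|/ω_in = (37/79)×79/84 = 37/84, sense flips to −
mesh 4 [84T→58T]: |ω|/ω_in = (37/84)×84/58 = 37/58, sense flips to +
signed output speed (× input speed) = 37/58

37/58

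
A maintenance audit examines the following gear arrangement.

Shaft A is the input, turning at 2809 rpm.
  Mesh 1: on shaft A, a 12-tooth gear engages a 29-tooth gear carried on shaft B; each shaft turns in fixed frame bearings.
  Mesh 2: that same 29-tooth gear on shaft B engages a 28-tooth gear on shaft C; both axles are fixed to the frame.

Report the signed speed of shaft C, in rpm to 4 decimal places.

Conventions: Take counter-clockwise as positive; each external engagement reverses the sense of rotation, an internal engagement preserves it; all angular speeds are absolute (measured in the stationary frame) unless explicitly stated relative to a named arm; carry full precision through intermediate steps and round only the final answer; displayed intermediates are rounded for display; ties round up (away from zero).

+1203.8571 rpm

topology: fixed-axis compound train — 2 meshes, A→C
mesh 1 [12T→29T]: ω = 2809.0000×12/29 = 1162.3448 rpm, sense flips to −
mesh 2 [29T→28T]: ω = 1162.3448×29/28 = 1203.8571 rpm, sense flips to +
signed output speed = +1203.8571 rpm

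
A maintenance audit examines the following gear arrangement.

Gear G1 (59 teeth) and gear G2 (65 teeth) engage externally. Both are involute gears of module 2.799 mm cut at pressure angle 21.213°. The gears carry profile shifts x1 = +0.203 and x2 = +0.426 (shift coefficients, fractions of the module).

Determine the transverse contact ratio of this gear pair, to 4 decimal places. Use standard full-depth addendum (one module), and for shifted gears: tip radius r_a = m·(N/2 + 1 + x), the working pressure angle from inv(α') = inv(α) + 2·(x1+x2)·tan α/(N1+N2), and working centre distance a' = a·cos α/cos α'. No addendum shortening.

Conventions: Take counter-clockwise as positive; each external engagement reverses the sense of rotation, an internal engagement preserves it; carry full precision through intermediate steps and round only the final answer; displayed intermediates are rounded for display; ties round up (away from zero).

class = single-mesh tooth geometry [involute pair 59T × 65T, m = 2.799]
base radii: r_b1 = 76.975666, r_b2 = 84.803699
tip radii: r_a1 = 85.937697, r_a2 = 94.958874
inv(α') = inv(21.213°) + 2·(+0.203+0.426)·tan α/(59+65) = 0.02183649  ⇒  α' = 22.60697°
a' = a·cos α / cos α' = 173.5380·cos 21.213°/cos 22.60697° = 175.244546
action lengths: √(r_a1²−r_b1²) = 38.210400, √(r_a2²−r_b2²) = 42.726108
base pitch p_b = π·m·cos α = 8.197498
CR = (38.210400 + 42.726108 − 175.244546·sin 22.60697°)/8.197498 = 1.655527
contact ratio ≈ 1.6555

1.6555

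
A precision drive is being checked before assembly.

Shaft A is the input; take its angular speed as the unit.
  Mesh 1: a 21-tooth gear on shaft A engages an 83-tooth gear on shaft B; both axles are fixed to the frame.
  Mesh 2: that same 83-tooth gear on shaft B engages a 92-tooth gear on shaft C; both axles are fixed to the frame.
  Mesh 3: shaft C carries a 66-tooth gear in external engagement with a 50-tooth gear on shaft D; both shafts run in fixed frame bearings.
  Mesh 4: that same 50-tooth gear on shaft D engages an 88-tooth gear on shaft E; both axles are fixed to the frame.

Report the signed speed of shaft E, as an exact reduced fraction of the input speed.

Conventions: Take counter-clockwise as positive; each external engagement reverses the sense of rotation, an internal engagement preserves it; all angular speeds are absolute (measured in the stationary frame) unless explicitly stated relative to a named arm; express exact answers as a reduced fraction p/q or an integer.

4-mesh fixed-axis compound train (all bearings frame-fixed)
mesh 1 [21T→83T]: |ω|/ω_in = 1×21/83 = 21/83, sense flips to −
mesh 2 [83T→92T]: |ω|/ω_in = (21/83)×83/92 = 21/92, sense flips to +
mesh 3 [66T→50T]: |ω|/ω_in = (21/92)×66/50 = 693/2300, sense flips to −
mesh 4 [50T→88T]: |ω|/ω_in = (693/2300)×50/88 = 63/368, sense flips to +
signed output speed (× input speed) = 63/368

63/368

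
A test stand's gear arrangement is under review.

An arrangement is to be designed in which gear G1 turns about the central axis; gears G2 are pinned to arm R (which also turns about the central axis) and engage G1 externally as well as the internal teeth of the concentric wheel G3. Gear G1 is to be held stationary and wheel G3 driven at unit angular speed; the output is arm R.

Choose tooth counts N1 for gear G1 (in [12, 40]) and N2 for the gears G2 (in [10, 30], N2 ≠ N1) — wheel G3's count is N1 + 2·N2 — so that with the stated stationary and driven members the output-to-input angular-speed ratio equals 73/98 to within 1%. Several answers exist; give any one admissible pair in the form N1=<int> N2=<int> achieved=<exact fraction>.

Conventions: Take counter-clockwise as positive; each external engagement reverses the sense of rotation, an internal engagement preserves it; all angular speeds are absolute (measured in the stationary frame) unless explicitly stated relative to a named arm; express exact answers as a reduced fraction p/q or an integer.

N1=25 N2=24 achieved=73/98

design class (target 73/98): planetary set
Willis with ω_sun = 0: ω_arm/ω_ring = N3/(N1+N3); set equal to 73/98  ⇒  N3/N1 = (73/98)/(1 − 73/98) = 73/25
N3 = N1 + 2·N2  ⇒  N2/N1 = (N3/N1 − 1)/2 = (73/25 − 1)/2 = 24/25
smallest multiple with N1 ≥ 12 and N2 ≥ 10: k = 1  ⇒  N1 = 1·25 = 25, N2 = 1·24 = 24 (N1 ≤ 40, N2 ≤ 30, N2 ≠ N1 ✓), N3 = 25 + 2·24 = 73
check: N3/(N1+N3) with N1 = 25, N3 = 73 gives 73/98; |achieved − target| = 0 ≤ 73/9800 ✓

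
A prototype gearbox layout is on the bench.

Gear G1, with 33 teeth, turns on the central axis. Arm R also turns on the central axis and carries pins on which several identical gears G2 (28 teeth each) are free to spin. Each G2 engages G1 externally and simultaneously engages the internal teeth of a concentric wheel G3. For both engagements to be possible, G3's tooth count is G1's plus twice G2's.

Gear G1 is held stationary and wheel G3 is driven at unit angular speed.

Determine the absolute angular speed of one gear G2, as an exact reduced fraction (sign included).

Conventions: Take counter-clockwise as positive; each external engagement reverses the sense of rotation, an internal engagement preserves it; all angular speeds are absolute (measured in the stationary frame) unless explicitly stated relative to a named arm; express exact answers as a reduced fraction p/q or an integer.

89/56

recognized (axles ride arm R): planetary set, 33/28/89 teeth
ring teeth: 33 + 2·28 = 89
33(ω_sun−ω_arm) = −89(ω_ring−ω_arm),  ω_sun = 0, ω_ring = 1
33(0−ω_arm) = −89(1−ω_arm)  ⇒  122·ω_arm = 89  ⇒  ω_arm = 89/122
sun–planet mesh: 33·(0−89/122) = −28·(ω_p−ω_arm)  ⇒  ω_p−ω_arm = 2937/3416
ω_p = 89/122 + 2937/3416 = 89/56
exact speed ratio = 89/56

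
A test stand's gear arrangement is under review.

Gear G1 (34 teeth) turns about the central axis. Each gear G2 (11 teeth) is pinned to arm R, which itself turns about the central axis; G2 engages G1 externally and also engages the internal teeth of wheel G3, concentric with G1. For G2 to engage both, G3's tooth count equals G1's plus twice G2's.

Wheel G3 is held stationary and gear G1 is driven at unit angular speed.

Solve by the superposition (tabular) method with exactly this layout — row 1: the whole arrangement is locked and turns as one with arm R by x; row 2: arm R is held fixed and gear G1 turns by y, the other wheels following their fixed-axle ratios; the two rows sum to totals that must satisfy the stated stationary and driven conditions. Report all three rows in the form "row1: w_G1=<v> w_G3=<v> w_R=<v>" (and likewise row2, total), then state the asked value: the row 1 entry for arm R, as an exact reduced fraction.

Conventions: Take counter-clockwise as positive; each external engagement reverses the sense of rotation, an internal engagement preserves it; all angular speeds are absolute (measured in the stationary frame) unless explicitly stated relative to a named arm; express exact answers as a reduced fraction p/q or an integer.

row1: w_G1=17/45 w_G3=17/45 w_R=17/45
row2: w_G1=28/45 w_G3=-17/45 w_R=0
total: w_G1=1 w_G3=0 w_R=17/45
asked value: 17/45

class = planetary set [G3 = 34+2·11 = 56; Willis about the carrier]
row 1: whole set turns with the arm by x
row 2 — arm fixed, fixed-axis ratios: sun y, ring −(34/56)·y, arm 0
boundary: total ω_ring = x − (34/56)·y = 0 and total ω_sun = x + y = 1  ⇒  y = 28/45, x = 17/45
row 2 ring = −(34/56)·28/45 = -17/45
totals (row 1 + row 2): sun 17/45 + 28/45 = 1, ring 17/45 + (-17/45) = 0, arm 17/45 + 0 = 17/45
asked cell (row1, arm) = 17/45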